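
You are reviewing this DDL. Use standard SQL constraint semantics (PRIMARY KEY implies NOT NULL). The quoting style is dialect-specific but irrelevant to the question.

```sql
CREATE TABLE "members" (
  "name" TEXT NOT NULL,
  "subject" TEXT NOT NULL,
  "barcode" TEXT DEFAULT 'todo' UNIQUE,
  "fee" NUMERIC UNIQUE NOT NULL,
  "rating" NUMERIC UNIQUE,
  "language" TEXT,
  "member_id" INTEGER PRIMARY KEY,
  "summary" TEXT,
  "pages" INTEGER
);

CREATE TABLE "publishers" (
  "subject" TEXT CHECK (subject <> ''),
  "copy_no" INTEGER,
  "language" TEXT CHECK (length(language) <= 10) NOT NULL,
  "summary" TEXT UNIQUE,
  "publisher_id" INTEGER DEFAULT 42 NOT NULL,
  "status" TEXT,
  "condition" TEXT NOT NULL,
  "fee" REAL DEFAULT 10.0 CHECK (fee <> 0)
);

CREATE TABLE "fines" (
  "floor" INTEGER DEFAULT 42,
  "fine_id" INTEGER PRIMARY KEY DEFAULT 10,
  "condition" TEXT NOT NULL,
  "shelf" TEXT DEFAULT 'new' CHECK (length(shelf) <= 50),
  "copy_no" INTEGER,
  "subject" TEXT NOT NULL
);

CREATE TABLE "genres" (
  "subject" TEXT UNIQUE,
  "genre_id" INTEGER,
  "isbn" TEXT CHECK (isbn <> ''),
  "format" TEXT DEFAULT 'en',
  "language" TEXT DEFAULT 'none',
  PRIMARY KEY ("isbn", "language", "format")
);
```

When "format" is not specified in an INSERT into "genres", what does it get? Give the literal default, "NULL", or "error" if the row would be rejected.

format has an explicit DEFAULT 'en'.
When the column is omitted from an INSERT, that default is used.

'en'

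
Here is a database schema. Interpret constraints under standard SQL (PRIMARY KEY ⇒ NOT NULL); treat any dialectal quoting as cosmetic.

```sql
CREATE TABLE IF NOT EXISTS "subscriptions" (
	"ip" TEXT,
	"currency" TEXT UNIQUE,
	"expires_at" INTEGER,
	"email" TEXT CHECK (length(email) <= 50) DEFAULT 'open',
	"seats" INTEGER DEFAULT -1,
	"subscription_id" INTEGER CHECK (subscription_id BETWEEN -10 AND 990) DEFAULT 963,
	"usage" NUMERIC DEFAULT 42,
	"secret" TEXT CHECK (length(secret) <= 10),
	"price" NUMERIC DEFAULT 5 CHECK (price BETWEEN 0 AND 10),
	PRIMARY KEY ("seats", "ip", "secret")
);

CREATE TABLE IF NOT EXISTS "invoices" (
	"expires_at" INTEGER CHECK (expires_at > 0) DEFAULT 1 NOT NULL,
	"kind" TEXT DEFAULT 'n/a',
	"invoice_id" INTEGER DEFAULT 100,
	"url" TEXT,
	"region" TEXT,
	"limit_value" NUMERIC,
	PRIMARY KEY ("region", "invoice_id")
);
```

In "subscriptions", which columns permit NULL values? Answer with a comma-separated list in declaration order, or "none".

- ip: part of the PRIMARY KEY, which implies NOT NULL → not nullable.
- currency: UNIQUE does not imply NOT NULL → nullable.
- expires_at: no NOT NULL constraint applies → nullable.
- email: CHECK does not forbid NULL (a CHECK constraint passes when its expression is NULL) → nullable.
- seats: part of the PRIMARY KEY, which implies NOT NULL → not nullable.
- subscription_id: CHECK does not forbid NULL (a CHECK constraint passes when its expression is NULL) → nullable.
- usage: DEFAULT only fills an omitted column; an explicit NULL is still allowed → nullable.
- secret: part of the PRIMARY KEY, which implies NOT NULL → not nullable.
- price: CHECK does not forbid NULL (a CHECK constraint passes when its expression is NULL) → nullable.

currency, expires_at, email, subscription_id, usage, price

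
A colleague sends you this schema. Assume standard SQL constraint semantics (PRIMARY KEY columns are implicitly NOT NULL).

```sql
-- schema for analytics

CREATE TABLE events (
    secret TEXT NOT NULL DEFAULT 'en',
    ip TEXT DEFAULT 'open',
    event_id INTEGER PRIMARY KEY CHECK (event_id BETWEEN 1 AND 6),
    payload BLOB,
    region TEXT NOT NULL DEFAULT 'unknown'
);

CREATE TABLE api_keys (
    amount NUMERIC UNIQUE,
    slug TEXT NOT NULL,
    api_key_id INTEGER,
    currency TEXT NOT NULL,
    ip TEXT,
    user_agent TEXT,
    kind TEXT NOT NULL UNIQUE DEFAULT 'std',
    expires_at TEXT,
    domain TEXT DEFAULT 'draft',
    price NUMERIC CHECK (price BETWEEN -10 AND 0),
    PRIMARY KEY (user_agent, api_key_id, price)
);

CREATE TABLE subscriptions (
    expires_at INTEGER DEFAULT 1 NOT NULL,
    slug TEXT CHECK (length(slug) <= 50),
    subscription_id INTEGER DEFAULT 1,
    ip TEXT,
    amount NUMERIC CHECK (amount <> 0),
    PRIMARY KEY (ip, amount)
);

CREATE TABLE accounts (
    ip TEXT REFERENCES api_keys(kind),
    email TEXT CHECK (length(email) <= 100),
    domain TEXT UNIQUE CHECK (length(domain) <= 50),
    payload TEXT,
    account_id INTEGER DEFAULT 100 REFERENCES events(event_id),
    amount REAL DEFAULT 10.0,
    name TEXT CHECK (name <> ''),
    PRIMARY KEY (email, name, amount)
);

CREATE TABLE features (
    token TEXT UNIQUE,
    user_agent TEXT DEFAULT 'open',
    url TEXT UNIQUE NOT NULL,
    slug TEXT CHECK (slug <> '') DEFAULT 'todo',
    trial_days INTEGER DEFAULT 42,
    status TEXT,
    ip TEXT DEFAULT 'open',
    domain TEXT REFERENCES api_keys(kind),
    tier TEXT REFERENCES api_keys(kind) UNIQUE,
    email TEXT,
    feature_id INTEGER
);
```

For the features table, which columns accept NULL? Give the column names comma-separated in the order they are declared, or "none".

token, user_agent, slug, trial_days, status, ip, domain, tier, email, feature_id

- token: UNIQUE does not imply NOT NULL → nullable.
- user_agent: DEFAULT only fills an omitted column; an explicit NULL is still allowed → nullable.
- url: declared NOT NULL → not nullable.
- slug: CHECK does not forbid NULL (a CHECK constraint passes when its expression is NULL) → nullable.
- trial_days: DEFAULT only fills an omitted column; an explicit NULL is still allowed → nullable.
- status: no NOT NULL constraint applies → nullable.
- ip: DEFAULT only fills an omitted column; an explicit NULL is still allowed → nullable.
- domain: a foreign key column may be NULL unless separately constrained → nullable.
- tier: a foreign key column may be NULL unless separately constrained → nullable.
- email: no NOT NULL constraint applies → nullable.
- feature_id: no NOT NULL constraint applies → nullable.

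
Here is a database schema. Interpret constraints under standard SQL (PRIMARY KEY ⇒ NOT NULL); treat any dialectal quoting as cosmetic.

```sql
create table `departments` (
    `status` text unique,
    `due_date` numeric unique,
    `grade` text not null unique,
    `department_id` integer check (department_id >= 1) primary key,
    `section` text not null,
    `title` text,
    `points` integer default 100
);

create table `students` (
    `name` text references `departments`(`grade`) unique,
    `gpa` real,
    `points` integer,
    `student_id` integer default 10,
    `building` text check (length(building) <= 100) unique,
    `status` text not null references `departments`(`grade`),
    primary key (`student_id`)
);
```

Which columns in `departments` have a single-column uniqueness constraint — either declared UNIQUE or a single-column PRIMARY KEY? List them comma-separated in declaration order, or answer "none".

status, due_date, grade, department_id

- status: declared UNIQUE → unique.
- due_date: declared UNIQUE → unique.
- grade: declared UNIQUE → unique.
- department_id: single-column PRIMARY KEY → unique.
- section: no UNIQUE or single-column PK constraint.
- title: no UNIQUE or single-column PK constraint.
- points: no UNIQUE or single-column PK constraint.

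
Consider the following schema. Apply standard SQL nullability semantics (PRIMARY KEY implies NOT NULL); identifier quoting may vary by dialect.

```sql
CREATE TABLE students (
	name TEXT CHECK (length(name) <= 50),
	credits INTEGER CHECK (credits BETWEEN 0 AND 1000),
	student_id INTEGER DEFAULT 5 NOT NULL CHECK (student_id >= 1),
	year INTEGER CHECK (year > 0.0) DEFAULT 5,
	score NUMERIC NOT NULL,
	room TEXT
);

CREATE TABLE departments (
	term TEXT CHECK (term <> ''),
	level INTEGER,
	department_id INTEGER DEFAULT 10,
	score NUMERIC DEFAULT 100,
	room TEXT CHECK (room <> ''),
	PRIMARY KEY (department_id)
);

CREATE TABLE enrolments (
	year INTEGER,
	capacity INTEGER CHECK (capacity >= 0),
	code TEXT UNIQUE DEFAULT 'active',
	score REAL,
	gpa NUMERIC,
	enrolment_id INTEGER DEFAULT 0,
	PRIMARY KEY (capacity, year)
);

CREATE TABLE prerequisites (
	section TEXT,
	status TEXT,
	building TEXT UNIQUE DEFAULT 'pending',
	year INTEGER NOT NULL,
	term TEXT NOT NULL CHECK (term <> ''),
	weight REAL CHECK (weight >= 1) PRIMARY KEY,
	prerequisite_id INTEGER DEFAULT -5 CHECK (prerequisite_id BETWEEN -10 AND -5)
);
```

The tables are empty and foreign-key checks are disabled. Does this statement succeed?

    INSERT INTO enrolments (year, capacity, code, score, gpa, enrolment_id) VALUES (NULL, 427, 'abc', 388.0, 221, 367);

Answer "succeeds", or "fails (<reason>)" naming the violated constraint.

fails (NOT NULL on year)

year is explicitly set to NULL, but year is part of the PRIMARY KEY (implied NOT NULL).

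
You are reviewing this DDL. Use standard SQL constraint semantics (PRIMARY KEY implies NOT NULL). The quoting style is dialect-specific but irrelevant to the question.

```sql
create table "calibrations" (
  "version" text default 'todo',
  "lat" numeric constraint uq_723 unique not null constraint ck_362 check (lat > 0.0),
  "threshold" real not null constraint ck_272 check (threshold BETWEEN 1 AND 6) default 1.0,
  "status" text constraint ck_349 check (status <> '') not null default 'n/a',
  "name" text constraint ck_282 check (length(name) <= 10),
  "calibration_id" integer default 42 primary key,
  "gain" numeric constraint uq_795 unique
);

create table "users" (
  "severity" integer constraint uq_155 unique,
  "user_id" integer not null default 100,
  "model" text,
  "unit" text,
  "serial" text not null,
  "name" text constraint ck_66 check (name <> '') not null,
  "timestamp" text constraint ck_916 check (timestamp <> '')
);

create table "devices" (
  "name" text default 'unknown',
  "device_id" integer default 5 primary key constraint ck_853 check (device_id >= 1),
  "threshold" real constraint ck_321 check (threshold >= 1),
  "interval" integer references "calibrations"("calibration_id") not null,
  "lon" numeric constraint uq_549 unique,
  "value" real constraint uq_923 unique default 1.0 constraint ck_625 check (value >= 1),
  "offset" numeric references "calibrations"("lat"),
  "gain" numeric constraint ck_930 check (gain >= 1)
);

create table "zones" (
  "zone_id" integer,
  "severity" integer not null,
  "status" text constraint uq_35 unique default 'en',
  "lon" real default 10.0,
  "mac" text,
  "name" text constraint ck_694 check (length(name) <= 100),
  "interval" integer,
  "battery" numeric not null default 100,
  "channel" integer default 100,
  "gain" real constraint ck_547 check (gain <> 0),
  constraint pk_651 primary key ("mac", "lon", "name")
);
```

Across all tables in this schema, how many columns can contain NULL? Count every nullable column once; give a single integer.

calibrations: 3 nullable (version, name, gain — PK (calibration_id) and explicit NOT NULL columns excluded).
users: 4 nullable (severity, model, unit, timestamp — PK none and explicit NOT NULL columns excluded).
devices: 6 nullable (name, threshold, lon, value, offset, gain — PK (device_id) and explicit NOT NULL columns excluded).
zones: 5 nullable (zone_id, status, interval, channel, gain — PK (mac, lon, name) and explicit NOT NULL columns excluded).
Total: 3 + 4 + 6 + 5 = 18.

18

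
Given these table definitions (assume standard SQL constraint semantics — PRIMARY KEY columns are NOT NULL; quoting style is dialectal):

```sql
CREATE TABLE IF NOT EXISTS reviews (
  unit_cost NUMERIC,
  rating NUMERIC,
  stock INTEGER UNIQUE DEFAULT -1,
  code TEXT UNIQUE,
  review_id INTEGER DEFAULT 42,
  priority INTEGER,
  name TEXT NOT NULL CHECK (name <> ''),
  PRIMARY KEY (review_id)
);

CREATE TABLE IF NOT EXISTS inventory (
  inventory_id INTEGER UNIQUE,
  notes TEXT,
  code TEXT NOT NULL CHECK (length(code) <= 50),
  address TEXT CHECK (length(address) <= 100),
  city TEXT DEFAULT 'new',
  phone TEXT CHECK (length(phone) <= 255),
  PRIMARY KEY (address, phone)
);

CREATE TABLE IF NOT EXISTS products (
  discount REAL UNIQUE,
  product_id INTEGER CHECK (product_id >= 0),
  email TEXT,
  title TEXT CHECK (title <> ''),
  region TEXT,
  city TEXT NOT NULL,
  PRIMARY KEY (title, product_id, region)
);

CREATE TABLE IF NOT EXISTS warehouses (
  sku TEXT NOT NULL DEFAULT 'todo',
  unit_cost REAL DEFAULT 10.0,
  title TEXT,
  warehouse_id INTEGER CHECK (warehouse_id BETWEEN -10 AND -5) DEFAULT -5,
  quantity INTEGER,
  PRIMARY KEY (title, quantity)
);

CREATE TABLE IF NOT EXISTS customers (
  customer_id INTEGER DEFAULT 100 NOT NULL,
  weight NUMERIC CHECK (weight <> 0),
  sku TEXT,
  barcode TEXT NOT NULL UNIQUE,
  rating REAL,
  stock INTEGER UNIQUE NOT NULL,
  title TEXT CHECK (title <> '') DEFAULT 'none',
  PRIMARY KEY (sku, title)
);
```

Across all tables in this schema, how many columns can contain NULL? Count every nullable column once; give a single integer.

14

reviews: 5 nullable (unit_cost, rating, stock, code, priority — PK (review_id) and explicit NOT NULL columns excluded).
inventory: 3 nullable (inventory_id, notes, city — PK (address, phone) and explicit NOT NULL columns excluded).
products: 2 nullable (discount, email — PK (title, product_id, region) and explicit NOT NULL columns excluded).
warehouses: 2 nullable (unit_cost, warehouse_id — PK (title, quantity) and explicit NOT NULL columns excluded).
customers: 2 nullable (weight, rating — PK (sku, title) and explicit NOT NULL columns excluded).
Total: 5 + 3 + 2 + 2 + 2 = 14.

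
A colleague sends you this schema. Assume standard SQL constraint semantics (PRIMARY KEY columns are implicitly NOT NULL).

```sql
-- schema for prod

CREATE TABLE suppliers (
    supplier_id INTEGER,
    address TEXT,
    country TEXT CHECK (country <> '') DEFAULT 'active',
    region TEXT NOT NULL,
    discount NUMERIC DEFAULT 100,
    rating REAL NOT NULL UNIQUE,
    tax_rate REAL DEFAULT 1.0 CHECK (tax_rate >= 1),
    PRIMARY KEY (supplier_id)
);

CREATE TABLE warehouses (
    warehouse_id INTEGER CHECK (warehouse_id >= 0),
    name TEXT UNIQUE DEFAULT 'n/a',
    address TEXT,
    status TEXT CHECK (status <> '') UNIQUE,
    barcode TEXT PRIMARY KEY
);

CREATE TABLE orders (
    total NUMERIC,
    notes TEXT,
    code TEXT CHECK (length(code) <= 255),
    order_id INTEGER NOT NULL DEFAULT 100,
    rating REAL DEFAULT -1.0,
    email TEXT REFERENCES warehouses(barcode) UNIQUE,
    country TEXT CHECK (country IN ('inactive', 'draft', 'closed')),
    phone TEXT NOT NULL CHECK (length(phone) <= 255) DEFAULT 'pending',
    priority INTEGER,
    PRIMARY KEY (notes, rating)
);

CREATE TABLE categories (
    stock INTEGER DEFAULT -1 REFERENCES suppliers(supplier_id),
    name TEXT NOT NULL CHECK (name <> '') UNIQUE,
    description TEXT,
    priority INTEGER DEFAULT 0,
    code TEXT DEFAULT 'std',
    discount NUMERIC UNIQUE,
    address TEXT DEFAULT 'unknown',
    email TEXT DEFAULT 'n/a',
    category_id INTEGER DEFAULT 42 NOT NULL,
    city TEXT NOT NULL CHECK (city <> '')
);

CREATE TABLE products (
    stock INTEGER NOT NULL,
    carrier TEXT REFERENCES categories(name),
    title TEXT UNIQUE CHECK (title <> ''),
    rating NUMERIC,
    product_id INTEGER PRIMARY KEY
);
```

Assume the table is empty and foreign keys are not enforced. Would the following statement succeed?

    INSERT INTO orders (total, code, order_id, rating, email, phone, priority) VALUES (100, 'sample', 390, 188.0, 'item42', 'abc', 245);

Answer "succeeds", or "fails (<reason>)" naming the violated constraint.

fails (NOT NULL on notes)

notes is omitted from the column list and has no DEFAULT, so it would receive NULL.
But notes is part of the PRIMARY KEY (implied NOT NULL).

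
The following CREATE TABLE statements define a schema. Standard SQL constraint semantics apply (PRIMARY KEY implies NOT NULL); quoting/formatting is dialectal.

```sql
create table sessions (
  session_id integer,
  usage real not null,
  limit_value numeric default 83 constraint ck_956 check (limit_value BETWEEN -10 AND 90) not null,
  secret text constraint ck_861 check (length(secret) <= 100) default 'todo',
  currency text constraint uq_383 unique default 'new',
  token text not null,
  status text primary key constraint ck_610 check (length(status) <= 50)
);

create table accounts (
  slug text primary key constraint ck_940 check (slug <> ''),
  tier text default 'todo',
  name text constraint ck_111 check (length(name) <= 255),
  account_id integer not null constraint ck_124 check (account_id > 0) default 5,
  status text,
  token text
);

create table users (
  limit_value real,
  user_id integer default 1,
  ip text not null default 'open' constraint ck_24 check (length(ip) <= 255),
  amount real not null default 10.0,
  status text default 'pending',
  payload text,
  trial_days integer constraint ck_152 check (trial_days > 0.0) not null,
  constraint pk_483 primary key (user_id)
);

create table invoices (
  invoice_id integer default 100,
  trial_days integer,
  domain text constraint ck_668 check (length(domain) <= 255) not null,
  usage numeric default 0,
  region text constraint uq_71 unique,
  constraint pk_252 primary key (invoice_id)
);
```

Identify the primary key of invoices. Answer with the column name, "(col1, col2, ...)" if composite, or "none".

invoice_id is declared PRIMARY KEY as a table-level PRIMARY KEY clause.

invoice_id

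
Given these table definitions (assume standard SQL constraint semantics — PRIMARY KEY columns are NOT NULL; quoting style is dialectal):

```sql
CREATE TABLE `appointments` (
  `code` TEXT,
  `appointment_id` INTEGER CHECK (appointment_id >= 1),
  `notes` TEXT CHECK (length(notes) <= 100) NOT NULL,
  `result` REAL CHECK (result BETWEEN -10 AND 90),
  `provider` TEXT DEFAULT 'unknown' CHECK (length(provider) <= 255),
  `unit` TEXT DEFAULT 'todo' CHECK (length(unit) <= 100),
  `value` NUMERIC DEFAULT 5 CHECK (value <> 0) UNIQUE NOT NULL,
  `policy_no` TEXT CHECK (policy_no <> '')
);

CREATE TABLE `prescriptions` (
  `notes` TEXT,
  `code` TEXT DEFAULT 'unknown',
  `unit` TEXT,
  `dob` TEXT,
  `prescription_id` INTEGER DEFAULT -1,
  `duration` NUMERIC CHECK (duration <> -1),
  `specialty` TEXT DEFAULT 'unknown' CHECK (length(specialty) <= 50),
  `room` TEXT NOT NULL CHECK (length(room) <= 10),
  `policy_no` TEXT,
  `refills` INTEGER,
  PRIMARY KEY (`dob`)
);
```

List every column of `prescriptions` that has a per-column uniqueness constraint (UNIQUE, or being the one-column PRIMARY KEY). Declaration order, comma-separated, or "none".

- notes: no UNIQUE or single-column PK constraint.
- code: no UNIQUE or single-column PK constraint.
- unit: no UNIQUE or single-column PK constraint.
- dob: single-column PRIMARY KEY → unique.
- prescription_id: no UNIQUE or single-column PK constraint.
- duration: no UNIQUE or single-column PK constraint.
- specialty: no UNIQUE or single-column PK constraint.
- room: no UNIQUE or single-column PK constraint.
- policy_no: no UNIQUE or single-column PK constraint.
- refills: no UNIQUE or single-column PK constraint.

dob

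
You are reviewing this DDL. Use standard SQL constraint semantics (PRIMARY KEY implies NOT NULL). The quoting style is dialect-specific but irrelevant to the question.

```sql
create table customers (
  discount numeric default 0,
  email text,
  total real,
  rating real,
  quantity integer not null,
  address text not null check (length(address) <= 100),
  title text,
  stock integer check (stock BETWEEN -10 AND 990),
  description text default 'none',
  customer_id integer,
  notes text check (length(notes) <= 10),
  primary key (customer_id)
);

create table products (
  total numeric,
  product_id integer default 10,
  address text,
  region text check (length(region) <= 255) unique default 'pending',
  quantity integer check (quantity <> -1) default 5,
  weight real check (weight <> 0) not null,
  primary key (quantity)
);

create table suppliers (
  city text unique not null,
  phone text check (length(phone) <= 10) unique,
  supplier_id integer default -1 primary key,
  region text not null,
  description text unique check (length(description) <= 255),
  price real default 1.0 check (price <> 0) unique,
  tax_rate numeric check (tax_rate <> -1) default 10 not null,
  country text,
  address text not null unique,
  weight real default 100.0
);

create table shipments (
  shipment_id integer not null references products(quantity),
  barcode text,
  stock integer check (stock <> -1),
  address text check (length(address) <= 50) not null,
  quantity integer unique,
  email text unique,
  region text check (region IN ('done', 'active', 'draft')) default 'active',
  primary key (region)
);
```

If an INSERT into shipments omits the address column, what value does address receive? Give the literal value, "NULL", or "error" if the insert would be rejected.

address has no DEFAULT clause.
Omitting it would insert NULL, but it is declared NOT NULL, so the INSERT fails.

error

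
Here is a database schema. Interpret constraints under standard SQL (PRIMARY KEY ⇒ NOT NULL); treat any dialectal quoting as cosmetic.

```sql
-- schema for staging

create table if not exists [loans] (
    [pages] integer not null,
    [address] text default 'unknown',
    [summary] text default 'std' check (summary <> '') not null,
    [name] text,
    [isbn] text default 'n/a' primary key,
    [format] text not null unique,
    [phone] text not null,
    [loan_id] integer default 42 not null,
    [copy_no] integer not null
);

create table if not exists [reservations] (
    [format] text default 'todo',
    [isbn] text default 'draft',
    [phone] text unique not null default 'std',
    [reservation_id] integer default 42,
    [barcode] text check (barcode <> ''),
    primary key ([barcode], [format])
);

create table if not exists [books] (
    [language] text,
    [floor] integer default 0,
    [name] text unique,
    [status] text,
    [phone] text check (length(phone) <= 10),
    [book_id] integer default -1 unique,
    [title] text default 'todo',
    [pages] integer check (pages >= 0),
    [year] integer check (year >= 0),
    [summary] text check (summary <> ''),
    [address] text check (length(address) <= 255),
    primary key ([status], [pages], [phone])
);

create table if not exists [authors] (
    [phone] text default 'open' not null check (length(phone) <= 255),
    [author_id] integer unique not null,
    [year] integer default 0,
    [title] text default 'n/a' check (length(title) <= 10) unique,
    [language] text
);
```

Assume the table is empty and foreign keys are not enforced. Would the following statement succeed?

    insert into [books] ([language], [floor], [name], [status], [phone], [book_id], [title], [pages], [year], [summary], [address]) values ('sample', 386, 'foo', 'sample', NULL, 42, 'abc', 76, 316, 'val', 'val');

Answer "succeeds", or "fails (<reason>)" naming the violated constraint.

fails (NOT NULL on phone)

phone is explicitly set to NULL, but phone is part of the PRIMARY KEY (implied NOT NULL).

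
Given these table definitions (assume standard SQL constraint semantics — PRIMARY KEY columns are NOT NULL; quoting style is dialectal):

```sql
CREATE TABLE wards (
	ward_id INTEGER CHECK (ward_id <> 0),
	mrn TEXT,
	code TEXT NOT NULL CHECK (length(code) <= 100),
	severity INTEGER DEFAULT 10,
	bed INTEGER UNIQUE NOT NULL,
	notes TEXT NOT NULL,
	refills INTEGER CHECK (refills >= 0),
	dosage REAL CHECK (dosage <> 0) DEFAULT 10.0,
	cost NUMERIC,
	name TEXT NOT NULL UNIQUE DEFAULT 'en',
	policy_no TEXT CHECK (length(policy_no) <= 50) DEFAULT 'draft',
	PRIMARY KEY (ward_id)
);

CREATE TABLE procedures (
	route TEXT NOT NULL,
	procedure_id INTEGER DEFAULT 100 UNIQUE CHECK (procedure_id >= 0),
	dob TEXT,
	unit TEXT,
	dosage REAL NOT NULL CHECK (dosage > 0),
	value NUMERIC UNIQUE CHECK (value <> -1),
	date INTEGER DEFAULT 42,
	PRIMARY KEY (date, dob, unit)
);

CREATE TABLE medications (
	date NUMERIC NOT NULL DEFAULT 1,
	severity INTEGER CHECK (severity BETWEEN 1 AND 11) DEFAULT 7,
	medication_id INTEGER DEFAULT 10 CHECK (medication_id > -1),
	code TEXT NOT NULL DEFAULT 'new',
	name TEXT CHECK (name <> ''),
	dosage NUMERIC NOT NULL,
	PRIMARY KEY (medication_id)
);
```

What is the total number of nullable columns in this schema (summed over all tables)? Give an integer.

wards: 6 nullable (mrn, severity, refills, dosage, cost, policy_no — PK (ward_id) and explicit NOT NULL columns excluded).
procedures: 2 nullable (procedure_id, value — PK (date, dob, unit) and explicit NOT NULL columns excluded).
medications: 2 nullable (severity, name — PK (medication_id) and explicit NOT NULL columns excluded).
Total: 6 + 2 + 2 = 10.

10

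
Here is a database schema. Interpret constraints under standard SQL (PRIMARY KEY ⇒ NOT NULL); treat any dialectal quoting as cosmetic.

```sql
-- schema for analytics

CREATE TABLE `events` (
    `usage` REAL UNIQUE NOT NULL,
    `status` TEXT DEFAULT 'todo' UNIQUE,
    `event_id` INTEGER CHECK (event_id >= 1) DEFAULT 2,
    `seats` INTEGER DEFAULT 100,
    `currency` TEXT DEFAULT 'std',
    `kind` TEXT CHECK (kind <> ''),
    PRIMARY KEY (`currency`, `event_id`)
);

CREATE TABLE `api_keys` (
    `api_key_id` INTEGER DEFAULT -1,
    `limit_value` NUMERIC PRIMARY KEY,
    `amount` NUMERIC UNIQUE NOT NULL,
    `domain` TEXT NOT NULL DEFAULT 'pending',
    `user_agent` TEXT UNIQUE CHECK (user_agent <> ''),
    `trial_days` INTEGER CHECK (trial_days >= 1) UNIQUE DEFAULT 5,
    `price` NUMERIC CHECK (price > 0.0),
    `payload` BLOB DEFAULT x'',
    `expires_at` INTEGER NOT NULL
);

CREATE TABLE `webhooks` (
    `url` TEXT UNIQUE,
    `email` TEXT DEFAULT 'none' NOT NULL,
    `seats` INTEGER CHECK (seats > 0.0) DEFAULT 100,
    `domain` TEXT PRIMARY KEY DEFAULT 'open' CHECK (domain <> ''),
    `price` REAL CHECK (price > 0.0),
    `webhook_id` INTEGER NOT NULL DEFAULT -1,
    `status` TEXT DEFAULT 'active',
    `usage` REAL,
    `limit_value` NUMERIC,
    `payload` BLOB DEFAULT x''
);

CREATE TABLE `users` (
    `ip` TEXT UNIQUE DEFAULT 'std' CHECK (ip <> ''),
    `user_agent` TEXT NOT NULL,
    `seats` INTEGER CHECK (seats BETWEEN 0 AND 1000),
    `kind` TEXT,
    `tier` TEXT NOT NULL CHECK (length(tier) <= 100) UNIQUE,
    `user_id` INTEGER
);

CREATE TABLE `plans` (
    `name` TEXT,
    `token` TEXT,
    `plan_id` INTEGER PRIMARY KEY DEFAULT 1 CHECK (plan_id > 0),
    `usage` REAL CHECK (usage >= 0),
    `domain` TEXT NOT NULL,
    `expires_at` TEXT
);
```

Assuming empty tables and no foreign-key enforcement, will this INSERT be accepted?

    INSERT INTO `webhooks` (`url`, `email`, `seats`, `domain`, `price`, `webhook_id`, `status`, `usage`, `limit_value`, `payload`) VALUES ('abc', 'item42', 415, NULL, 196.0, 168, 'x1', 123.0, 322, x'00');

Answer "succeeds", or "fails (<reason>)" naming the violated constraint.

domain is explicitly set to NULL, but domain is part of the PRIMARY KEY (implied NOT NULL).

fails (NOT NULL on domain)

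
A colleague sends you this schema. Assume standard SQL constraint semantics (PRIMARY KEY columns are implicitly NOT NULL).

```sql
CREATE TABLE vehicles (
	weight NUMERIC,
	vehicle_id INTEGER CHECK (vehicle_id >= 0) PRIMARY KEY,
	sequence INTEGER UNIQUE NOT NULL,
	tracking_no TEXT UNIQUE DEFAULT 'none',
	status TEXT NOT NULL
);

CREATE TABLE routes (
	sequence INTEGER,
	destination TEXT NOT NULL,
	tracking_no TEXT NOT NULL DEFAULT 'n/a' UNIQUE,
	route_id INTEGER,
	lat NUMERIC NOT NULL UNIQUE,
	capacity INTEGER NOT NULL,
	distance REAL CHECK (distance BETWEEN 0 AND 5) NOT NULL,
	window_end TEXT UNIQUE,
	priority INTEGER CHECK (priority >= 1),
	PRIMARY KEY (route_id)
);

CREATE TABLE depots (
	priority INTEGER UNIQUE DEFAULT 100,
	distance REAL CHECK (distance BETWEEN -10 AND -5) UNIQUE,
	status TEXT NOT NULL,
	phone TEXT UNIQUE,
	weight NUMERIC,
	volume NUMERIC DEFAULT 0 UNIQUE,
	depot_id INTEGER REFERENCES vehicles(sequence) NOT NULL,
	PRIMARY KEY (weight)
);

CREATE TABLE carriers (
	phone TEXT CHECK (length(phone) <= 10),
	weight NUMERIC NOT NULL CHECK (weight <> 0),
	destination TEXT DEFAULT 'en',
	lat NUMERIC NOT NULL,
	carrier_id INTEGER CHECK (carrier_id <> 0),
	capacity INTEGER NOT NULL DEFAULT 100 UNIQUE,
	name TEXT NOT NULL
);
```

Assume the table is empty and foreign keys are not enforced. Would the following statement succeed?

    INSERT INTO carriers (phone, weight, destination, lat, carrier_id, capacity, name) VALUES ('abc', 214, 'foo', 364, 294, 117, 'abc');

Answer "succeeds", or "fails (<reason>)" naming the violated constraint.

NOT NULL columns: capacity is supplied; lat is supplied; name is supplied; weight is supplied.
CHECK constraints: 'abc' satisfies (length(phone) <= 10); 214 satisfies (weight <> 0); 294 satisfies (carrier_id <> 0).
No constraint is violated.

succeeds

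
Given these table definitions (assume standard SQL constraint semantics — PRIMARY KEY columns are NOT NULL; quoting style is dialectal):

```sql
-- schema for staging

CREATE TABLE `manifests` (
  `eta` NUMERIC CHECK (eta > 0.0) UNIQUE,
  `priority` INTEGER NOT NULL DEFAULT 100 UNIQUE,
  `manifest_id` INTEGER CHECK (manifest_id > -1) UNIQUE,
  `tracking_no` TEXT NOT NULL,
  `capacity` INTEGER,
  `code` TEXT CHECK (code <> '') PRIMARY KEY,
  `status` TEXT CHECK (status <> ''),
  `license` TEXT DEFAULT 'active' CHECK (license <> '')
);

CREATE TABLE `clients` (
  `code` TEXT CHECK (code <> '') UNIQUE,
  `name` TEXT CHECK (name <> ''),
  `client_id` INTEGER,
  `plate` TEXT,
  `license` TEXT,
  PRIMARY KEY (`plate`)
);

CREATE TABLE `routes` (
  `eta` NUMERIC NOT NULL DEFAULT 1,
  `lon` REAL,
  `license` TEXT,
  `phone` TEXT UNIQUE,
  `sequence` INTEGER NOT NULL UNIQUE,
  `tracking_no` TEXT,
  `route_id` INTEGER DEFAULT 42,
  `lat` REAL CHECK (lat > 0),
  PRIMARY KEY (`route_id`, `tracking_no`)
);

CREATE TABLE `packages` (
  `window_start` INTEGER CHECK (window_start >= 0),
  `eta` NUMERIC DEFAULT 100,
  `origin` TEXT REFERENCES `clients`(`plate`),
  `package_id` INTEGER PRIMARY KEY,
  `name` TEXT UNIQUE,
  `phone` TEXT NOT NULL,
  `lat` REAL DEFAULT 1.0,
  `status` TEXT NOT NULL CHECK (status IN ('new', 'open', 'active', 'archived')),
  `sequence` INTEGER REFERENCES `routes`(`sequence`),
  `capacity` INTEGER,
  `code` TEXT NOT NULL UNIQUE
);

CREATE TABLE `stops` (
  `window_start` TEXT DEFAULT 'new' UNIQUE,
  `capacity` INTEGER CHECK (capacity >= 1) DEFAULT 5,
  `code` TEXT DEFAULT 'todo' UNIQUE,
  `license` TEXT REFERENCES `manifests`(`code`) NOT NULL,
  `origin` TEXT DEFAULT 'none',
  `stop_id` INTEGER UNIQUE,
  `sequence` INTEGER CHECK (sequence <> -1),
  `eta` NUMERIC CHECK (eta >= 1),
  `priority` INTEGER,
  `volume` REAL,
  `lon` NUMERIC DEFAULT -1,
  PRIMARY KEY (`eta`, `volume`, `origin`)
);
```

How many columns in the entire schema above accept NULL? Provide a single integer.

manifests: 5 nullable (eta, manifest_id, capacity, status, license — PK (code) and explicit NOT NULL columns excluded).
clients: 4 nullable (code, name, client_id, license — PK (plate) and explicit NOT NULL columns excluded).
routes: 4 nullable (lon, license, phone, lat — PK (route_id, tracking_no) and explicit NOT NULL columns excluded).
packages: 7 nullable (window_start, eta, origin, name, lat, sequence, capacity — PK (package_id) and explicit NOT NULL columns excluded).
stops: 7 nullable (window_start, capacity, code, stop_id, sequence, priority, lon — PK (eta, volume, origin) and explicit NOT NULL columns excluded).
Total: 5 + 4 + 4 + 7 + 7 = 27.

27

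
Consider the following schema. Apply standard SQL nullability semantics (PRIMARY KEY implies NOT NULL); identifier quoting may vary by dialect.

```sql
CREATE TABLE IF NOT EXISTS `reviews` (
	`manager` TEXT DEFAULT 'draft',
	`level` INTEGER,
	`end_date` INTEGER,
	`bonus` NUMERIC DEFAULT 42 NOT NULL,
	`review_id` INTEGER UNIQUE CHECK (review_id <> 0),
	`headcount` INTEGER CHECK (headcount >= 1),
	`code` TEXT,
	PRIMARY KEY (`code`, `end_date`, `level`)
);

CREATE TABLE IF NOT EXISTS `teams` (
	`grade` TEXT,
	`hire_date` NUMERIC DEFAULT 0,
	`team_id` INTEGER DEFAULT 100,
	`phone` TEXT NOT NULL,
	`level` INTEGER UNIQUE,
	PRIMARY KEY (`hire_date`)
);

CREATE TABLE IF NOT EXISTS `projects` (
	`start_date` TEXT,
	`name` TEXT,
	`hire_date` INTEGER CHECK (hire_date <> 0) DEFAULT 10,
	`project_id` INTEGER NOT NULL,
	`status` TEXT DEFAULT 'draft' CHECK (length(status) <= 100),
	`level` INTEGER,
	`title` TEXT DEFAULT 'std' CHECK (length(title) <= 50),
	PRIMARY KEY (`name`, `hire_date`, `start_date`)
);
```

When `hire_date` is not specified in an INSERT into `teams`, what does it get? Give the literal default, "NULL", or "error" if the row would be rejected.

0

hire_date has an explicit DEFAULT 0.
When the column is omitted from an INSERT, that default is used.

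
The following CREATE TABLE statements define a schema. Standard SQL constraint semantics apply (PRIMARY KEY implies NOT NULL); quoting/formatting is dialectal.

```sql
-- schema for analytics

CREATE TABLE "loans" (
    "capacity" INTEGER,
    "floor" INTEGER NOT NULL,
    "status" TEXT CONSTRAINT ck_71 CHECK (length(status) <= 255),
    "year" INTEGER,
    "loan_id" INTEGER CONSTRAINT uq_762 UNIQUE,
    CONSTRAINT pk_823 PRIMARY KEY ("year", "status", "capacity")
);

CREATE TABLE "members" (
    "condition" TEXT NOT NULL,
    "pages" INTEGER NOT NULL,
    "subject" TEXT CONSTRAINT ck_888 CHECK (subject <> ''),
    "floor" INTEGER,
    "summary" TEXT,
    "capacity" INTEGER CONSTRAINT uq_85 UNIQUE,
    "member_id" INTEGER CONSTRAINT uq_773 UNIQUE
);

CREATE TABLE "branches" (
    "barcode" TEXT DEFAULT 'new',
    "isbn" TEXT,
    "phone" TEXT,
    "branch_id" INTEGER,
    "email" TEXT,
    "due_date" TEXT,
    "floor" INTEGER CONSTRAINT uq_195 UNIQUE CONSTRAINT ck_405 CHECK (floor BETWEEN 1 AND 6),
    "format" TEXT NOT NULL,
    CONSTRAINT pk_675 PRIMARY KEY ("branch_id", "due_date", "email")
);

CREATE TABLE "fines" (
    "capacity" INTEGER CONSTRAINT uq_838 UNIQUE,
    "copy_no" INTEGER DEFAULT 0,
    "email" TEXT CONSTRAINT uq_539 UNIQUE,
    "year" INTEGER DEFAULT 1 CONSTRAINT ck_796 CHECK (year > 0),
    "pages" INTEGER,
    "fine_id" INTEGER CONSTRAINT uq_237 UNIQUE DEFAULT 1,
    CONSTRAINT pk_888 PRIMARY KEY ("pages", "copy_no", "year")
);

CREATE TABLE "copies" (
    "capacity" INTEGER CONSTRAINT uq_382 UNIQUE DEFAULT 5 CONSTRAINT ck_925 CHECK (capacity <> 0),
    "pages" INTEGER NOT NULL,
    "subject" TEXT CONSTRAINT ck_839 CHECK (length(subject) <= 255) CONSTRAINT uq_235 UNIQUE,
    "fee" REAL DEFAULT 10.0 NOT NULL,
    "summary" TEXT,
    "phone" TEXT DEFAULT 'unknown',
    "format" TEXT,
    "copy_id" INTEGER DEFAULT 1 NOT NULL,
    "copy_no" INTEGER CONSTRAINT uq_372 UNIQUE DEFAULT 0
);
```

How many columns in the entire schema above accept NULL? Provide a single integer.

loans: 1 nullable (loan_id — PK (year, status, capacity) and explicit NOT NULL columns excluded).
members: 5 nullable (subject, floor, summary, capacity, member_id — PK none and explicit NOT NULL columns excluded).
branches: 4 nullable (barcode, isbn, phone, floor — PK (branch_id, due_date, email) and explicit NOT NULL columns excluded).
fines: 3 nullable (capacity, email, fine_id — PK (pages, copy_no, year) and explicit NOT NULL columns excluded).
copies: 6 nullable (capacity, subject, summary, phone, format, copy_no — PK none and explicit NOT NULL columns excluded).
Total: 1 + 5 + 4 + 3 + 6 = 19.

19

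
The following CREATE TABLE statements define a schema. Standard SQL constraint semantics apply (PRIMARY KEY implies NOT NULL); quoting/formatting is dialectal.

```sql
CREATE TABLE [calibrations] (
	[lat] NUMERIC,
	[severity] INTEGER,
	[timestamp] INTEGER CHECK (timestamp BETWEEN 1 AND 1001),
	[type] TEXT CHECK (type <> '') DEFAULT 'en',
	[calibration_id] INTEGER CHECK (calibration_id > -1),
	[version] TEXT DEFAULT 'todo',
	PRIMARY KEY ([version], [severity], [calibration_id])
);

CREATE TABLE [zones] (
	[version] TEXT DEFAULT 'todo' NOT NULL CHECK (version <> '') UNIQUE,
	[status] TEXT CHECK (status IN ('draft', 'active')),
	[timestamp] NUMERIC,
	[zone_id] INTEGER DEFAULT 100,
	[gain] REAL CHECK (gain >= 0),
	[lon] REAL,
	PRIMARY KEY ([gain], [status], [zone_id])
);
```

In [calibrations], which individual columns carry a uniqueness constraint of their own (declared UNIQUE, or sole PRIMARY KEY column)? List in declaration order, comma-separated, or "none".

none

- lat: no UNIQUE or single-column PK constraint.
- severity: part of a composite PRIMARY KEY — only the tuple is unique, not this column on its own.
- timestamp: no UNIQUE or single-column PK constraint.
- type: no UNIQUE or single-column PK constraint.
- calibration_id: part of a composite PRIMARY KEY — only the tuple is unique, not this column on its own.
- version: part of a composite PRIMARY KEY — only the tuple is unique, not this column on its own.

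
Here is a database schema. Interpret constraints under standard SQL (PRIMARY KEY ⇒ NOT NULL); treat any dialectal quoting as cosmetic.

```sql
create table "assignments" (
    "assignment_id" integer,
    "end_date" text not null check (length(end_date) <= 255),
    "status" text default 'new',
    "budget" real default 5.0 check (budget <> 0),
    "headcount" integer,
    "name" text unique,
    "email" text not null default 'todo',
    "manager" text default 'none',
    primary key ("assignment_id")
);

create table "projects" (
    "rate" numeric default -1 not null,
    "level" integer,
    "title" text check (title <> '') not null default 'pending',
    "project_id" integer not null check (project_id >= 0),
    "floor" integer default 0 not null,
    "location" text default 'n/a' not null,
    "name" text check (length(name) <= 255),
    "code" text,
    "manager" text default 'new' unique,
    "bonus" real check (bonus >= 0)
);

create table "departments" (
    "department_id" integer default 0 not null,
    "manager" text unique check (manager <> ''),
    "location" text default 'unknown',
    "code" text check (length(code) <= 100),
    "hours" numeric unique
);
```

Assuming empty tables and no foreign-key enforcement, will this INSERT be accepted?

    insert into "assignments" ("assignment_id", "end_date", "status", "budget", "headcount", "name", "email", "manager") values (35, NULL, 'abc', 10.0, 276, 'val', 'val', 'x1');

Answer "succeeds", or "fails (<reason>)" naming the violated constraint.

end_date is explicitly set to NULL, but end_date is declared NOT NULL.

fails (NOT NULL on end_date)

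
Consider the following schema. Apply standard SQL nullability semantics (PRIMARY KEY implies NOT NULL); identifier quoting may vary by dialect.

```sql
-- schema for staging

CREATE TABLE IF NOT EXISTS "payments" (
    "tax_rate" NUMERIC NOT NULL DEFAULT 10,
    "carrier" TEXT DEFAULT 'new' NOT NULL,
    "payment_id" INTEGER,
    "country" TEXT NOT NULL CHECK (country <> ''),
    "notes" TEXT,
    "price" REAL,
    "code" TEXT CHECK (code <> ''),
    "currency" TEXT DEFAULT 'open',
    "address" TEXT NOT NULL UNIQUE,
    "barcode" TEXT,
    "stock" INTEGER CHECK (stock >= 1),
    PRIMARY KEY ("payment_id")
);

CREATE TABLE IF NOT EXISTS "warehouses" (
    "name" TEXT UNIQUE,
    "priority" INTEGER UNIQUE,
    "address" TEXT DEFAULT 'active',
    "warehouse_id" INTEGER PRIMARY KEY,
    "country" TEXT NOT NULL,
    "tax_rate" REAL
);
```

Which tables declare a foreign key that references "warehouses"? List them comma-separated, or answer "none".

No REFERENCES clause anywhere in the schema names warehouses.

none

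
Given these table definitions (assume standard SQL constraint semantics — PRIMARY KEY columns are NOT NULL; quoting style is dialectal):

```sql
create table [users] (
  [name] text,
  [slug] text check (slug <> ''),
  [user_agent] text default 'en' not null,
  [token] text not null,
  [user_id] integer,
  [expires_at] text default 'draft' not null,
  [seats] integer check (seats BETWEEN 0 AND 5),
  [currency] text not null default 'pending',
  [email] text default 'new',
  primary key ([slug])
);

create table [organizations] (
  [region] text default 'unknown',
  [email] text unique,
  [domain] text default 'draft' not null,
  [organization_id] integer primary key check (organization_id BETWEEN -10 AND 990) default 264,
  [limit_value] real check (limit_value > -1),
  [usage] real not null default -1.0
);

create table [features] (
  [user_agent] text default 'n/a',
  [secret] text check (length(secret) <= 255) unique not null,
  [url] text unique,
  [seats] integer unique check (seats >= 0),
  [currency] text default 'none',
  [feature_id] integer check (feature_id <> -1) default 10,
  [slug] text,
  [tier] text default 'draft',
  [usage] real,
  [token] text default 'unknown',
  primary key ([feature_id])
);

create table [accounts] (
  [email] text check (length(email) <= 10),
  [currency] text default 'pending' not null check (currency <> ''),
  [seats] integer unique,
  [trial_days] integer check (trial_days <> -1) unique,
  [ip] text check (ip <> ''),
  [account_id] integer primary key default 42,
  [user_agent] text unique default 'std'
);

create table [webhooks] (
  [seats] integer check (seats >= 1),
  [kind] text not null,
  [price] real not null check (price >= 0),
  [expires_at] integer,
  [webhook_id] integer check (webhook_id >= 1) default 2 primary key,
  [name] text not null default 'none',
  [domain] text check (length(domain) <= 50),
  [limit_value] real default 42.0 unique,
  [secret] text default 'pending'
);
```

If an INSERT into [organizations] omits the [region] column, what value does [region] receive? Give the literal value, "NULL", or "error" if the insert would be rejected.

'unknown'

region has an explicit DEFAULT 'unknown'.
When the column is omitted from an INSERT, that default is used.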